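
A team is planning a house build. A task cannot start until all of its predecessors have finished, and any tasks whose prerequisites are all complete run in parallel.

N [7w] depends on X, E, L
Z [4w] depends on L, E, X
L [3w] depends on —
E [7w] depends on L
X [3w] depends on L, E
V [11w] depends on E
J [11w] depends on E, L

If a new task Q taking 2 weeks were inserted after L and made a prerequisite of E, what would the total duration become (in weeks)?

23

Originally the plan takes 21 weeks.
With Q inserted, E now waits for max(L, Q).
New critical path: L→Q→E→V = 3+2+7+11 = 23 ⇒ 23 weeks.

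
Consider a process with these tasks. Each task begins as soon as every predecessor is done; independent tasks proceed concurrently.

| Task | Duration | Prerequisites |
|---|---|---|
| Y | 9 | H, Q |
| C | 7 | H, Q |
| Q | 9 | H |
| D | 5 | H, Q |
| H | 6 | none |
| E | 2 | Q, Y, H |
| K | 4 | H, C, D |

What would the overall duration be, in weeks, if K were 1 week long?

Baseline: H→Q→C→K = 6+9+7+4 = 26 → 26 weeks.
Since K is critical, the -3 change carries straight to that chain (now 23 weeks).
Now H→Q→Y→E = 6+9+9+2 = 26 is longest, so the finish becomes 26 weeks.

26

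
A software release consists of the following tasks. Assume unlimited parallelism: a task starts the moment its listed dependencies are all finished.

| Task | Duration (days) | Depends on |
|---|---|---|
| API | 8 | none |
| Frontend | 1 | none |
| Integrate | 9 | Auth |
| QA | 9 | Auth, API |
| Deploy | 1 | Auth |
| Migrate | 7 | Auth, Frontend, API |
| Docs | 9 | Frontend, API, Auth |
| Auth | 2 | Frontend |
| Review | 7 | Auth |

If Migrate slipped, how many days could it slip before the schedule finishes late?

Critical path: API→Docs = 8+9 = 17, so the finish is 17 days.
Longest path through Migrate: 15 days (earliest finish 15, latest finish 17).
So Migrate can slip 17 − 15 = 2 days.

2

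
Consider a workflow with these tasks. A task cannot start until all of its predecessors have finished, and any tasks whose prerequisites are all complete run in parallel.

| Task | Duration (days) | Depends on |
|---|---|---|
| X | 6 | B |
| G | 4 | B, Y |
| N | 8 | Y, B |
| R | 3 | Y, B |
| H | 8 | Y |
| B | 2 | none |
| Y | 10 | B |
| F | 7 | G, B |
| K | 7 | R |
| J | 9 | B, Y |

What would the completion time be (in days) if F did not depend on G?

22

Original critical path: B→Y→G→F = 2+10+4+7 = 23 ⇒ 23 days.
Without G→F, F's earliest start moves from 16 to 2.
The longest chain is now B→Y→R→K = 2+10+3+7 = 22, so the project takes 22 days.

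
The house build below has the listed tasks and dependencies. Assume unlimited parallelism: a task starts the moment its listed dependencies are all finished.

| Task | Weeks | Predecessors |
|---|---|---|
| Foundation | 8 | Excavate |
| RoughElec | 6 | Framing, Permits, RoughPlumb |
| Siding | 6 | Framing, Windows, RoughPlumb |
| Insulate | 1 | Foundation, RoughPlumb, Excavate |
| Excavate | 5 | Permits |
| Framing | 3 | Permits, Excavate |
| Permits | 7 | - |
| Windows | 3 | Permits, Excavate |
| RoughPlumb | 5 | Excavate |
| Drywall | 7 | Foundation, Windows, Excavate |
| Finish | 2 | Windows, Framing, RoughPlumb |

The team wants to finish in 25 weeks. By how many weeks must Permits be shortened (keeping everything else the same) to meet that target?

2

Current finish: 27 weeks; target: 25.
Permits is on every critical path, so each week cut from Permits cuts the finish by one (this holds down to a finish of 21).
Need 27 − 25 = 2 weeks off Permits → Permits becomes 5 weeks, finish becomes 25.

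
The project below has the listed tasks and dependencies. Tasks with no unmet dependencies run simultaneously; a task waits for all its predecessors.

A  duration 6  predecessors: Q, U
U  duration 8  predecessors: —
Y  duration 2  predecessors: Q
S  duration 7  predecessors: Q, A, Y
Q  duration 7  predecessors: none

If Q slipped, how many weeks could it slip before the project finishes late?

1

Critical path: U→A→S = 8+6+7 = 21, so the finish is 21 weeks.
Longest path through Q: 20 weeks (earliest finish 7, latest finish 8).
Float = 21 − 20 = 1.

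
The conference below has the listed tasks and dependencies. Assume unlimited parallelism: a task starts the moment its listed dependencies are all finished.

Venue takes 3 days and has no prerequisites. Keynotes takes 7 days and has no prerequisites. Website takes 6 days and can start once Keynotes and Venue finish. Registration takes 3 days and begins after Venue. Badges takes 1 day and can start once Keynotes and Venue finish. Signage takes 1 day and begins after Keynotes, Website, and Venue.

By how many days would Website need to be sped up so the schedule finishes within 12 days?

2

Current finish: 14 days; target: 12.
Website is on every critical path, so each day cut from Website cuts the finish by one (this holds down to a finish of 9).
Need 14 − 12 = 2 days off Website → Website becomes 4 days, finish becomes 12.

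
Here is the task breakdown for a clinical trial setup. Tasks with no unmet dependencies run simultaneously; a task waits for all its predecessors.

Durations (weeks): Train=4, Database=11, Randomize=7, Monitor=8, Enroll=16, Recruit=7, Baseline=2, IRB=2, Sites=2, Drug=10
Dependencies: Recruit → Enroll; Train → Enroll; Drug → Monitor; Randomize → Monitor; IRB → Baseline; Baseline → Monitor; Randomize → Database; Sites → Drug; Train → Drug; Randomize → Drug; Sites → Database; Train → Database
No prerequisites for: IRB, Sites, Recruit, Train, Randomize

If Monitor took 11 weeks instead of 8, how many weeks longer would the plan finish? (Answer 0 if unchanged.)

3

As given, the longest chain is Randomize→Drug→Monitor = 7+10+8 = 25, so the finish is 25 weeks.
Monitor lies on that path, so at 11 weeks the path becomes 28 weeks.
No other chain overtakes it, so the finish is 28 weeks.
Change in finish: 28 − 25 = +3 weeks.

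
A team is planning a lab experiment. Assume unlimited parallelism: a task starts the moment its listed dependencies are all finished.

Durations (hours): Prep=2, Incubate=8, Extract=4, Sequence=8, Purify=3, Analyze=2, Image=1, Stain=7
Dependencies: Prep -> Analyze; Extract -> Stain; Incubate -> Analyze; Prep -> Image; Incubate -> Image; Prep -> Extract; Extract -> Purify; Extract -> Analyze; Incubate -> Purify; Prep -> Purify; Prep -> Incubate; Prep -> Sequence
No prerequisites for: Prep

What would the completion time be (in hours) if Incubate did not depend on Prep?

Original critical path: Prep→Incubate→Purify = 2+8+3 = 13 ⇒ 13 hours.
Without Prep→Incubate, Incubate's earliest start moves from 2 to 0.
The longest chain is now Prep→Extract→Stain = 2+4+7 = 13, so the job takes 13 hours.

13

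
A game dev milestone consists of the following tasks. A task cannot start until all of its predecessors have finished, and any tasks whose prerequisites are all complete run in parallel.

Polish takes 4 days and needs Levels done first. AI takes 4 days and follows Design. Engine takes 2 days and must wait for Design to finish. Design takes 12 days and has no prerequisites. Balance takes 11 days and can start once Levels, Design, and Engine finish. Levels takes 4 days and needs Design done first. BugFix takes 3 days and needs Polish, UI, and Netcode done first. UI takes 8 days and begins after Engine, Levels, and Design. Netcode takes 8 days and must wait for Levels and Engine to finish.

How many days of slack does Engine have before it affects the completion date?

2

The longest chain is Design→Levels→UI→BugFix = 12+4+8+3 = 27; overall finish 27 days.
Longest path through Engine: 25 days (earliest finish 14, latest finish 16).
Slack of Engine = 14 − 12 = 2 days.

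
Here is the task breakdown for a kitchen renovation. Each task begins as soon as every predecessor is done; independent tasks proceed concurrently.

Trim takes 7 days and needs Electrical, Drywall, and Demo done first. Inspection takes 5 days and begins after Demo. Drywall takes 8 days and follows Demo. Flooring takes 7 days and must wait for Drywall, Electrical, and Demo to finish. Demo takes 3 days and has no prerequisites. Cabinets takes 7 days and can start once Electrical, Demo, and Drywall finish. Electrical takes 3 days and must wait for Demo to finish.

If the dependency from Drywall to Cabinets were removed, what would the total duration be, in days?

With the dependency in place, Demo→Drywall→Flooring = 3+8+7 = 18 sets the finish at 18 days.
Without Drywall→Cabinets, Cabinets's earliest start moves from 11 to 6.
After: Demo→Drywall→Flooring = 3+8+7 = 18 → 18 days.

18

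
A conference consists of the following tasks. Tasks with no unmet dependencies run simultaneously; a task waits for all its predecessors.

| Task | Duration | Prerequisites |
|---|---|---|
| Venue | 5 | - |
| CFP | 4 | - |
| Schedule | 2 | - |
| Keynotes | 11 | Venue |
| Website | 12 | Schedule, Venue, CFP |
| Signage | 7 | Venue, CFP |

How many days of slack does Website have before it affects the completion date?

Critical path: Venue→Website = 5+12 = 17, so the finish is 17 days.
Longest path through Website: 17 days (earliest finish 17, latest finish 17).
Float = 17 − 17 = 0.

0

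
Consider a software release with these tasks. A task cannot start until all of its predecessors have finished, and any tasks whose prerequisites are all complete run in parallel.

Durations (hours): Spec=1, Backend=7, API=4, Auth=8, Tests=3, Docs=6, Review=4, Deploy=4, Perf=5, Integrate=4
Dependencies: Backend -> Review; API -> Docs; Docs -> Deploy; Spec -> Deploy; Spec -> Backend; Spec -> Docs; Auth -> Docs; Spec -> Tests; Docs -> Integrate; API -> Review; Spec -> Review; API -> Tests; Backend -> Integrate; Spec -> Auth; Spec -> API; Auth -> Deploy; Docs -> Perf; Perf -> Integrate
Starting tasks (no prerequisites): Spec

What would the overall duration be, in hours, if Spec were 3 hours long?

The binding path is Spec→Auth→Docs→Perf→Integrate = 1+8+6+5+4 = 24; finish at 24 hours.
Spec lies on that path, so at 3 hours the path becomes 26 hours.
The critical path is still Spec→Auth→Docs→Perf→Integrate; finish is now 26 hours.

26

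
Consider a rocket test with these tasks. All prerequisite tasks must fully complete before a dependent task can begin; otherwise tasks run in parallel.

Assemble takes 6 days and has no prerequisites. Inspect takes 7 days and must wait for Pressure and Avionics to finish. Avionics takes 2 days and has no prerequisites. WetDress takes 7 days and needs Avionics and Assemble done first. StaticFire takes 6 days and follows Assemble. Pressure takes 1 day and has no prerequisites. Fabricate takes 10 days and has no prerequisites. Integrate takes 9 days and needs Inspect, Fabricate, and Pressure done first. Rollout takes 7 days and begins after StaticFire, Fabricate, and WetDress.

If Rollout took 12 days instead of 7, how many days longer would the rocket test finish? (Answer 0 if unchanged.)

5

Critical path before the change: Assemble→WetDress→Rollout = 6+7+7 = 20 giving 20 days.
Rollout lies on that path, so at 12 days the path becomes 25 days.
No other chain overtakes it, so the finish is 25 days.
Change in finish: 25 − 20 = +5 days.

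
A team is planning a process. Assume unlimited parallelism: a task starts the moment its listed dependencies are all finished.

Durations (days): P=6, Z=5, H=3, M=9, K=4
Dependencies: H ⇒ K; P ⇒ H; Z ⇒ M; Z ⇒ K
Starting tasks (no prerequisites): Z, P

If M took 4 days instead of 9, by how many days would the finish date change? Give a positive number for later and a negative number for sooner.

Actual critical path: Z→M = 5+9 = 14 ⇒ 14 days.
M is on the critical path; changing it to 4 makes that path 9 days.
The binding chain switches to P→H→K = 6+3+4 = 13; finish 13 days.
Change in finish: 13 − 14 = -1 days.

-1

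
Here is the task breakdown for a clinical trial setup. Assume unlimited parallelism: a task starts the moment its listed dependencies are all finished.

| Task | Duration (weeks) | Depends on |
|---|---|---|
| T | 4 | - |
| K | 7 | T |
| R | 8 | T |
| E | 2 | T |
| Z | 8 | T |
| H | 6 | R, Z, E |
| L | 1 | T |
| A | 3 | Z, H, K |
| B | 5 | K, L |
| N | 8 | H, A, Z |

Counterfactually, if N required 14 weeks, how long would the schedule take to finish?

35

Baseline: T→R→H→A→N = 4+8+6+3+8 = 29 → 29 weeks.
Since N is critical, the +6 change carries straight to that chain (now 35 weeks).
No other chain overtakes it, so the finish is 35 weeks.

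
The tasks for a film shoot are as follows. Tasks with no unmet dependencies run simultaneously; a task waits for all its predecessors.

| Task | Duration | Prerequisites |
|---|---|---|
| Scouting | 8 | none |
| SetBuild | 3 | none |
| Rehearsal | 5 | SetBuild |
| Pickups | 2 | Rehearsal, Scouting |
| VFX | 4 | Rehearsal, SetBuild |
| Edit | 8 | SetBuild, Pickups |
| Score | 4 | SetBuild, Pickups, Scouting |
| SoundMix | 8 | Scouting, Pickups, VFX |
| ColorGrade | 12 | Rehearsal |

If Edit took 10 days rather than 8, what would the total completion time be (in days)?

20

Critical path before the change: SetBuild→Rehearsal→VFX→SoundMix = 3+5+4+8 = 20 giving 20 days.
Edit has 2 days of float (longest path through it is 18).
Now Scouting→Pickups→Edit = 8+2+10 = 20 is longest, so the finish becomes 20 days.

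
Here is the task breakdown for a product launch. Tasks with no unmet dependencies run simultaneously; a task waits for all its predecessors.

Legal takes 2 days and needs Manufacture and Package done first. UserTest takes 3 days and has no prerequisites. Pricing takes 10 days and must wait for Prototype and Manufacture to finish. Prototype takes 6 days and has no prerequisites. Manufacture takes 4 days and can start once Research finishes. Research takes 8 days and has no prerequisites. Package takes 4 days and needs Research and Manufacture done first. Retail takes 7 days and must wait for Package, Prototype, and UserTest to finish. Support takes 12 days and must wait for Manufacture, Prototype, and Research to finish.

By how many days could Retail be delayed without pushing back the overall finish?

1

Critical path: Research→Manufacture→Support = 8+4+12 = 24, so the finish is 24 days.
Retail finishes as early as 23 and must finish by 24.
Float = 24 − 23 = 1.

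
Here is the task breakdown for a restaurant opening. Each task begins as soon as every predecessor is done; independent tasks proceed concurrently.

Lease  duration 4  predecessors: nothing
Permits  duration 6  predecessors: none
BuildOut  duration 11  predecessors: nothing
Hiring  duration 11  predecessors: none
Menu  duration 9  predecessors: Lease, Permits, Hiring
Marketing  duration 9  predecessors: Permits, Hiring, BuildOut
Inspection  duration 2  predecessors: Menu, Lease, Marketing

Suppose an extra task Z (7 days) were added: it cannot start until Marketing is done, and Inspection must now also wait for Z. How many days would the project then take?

29

Originally the project takes 22 days.
With Z inserted, Inspection now waits for max(Menu, Lease, Marketing, Z).
New critical path: BuildOut→Marketing→Z→Inspection = 11+9+7+2 = 29 ⇒ 29 days.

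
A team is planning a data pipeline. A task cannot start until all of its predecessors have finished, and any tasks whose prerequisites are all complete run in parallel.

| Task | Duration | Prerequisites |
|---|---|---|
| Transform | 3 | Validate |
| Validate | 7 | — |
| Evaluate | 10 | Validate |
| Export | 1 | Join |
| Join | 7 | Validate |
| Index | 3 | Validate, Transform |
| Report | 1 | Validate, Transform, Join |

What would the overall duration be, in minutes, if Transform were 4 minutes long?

The binding path is Validate→Evaluate = 7+10 = 17; finish at 17 minutes.
Transform is off the critical path — its longest chain is 13 minutes, giving 4 of slack.
That remains the longest chain; total 17 minutes.

17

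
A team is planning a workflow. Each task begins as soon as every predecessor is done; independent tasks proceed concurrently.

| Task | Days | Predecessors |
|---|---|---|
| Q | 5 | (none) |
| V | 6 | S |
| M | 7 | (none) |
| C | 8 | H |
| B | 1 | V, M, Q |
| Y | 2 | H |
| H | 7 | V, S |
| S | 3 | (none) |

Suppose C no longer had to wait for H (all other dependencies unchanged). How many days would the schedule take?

18

Before: longest chain S→V→H→C = 3+6+7+8 = 24, finish 24.
Without H→C, C's earliest start moves from 16 to 0.
After: S→V→H→Y = 3+6+7+2 = 18 → 18 days.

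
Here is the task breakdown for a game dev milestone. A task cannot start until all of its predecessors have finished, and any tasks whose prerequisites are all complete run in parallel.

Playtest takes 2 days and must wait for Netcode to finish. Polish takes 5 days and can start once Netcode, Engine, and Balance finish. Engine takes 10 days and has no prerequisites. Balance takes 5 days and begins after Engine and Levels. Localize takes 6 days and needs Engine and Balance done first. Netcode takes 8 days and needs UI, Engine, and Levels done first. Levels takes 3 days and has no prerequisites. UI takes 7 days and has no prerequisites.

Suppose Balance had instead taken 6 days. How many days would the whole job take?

As given, the longest chain is Engine→Netcode→Polish = 10+8+5 = 23, so the finish is 23 days.
Balance has 2 days of float (longest path through it is 21).
That remains the longest chain; total 23 days.

23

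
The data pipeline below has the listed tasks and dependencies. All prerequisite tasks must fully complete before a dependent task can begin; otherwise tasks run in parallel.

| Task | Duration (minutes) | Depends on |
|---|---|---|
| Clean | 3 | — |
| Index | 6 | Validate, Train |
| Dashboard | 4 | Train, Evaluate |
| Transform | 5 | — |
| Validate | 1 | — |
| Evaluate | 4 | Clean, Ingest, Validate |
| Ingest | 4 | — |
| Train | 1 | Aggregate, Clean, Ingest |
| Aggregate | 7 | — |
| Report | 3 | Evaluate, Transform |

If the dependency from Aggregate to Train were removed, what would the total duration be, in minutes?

Original critical path: Aggregate→Train→Index = 7+1+6 = 14 ⇒ 14 minutes.
Without Aggregate→Train, Train's earliest start moves from 7 to 4.
The longest chain is now Ingest→Evaluate→Dashboard = 4+4+4 = 12, so the schedule takes 12 minutes.

12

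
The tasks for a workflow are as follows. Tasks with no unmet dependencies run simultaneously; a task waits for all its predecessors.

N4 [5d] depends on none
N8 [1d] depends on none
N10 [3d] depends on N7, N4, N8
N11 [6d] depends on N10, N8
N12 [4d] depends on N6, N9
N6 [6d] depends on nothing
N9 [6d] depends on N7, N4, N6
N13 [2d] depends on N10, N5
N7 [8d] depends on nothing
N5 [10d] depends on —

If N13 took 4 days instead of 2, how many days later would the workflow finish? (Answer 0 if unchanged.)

0

Critical path before the change: N7→N9→N12 = 8+6+4 = 18 giving 18 days.
N13 is off the critical path — its longest chain is 13 days, giving 5 of slack.
The critical path is still N7→N9→N12; finish is now 18 days.
Change in finish: 18 − 18 = +0 days.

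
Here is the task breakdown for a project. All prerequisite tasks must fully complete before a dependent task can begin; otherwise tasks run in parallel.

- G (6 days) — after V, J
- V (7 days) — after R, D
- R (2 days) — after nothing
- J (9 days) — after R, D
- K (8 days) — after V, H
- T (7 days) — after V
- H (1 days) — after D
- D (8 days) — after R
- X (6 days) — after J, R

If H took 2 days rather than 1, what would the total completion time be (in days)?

25

Critical path before the change: R→D→J→G = 2+8+9+6 = 25 giving 25 days.
The longest path through H is only 19 days, so H has float 6.
No other chain overtakes it, so the finish is 25 days.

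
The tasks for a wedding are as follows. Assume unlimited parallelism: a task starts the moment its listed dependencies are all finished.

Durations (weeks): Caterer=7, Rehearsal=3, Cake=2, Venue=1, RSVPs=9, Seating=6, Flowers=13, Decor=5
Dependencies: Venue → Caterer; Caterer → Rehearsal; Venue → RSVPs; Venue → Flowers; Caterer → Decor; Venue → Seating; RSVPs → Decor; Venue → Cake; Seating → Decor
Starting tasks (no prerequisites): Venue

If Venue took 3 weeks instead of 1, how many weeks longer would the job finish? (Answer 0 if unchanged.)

2

The binding path is Venue→RSVPs→Decor = 1+9+5 = 15; finish at 15 weeks.
Venue is on the critical path; changing it to 3 makes that path 17 weeks.
That remains the longest chain; total 17 weeks.
Change in finish: 17 − 15 = +2 weeks.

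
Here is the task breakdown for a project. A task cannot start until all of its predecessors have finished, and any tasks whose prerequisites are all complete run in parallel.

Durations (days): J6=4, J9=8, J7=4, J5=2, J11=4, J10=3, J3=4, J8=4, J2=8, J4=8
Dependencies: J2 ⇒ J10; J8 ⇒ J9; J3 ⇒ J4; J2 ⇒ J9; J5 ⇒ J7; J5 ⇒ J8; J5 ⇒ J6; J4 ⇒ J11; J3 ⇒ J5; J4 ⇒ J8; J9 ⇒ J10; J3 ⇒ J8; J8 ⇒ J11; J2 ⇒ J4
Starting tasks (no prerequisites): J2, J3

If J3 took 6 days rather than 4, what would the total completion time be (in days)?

The binding path is J2→J4→J8→J9→J10 = 8+8+4+8+3 = 31; finish at 31 days.
The longest path through J3 is only 27 days, so J3 has float 4.
That remains the longest chain; total 31 days.

31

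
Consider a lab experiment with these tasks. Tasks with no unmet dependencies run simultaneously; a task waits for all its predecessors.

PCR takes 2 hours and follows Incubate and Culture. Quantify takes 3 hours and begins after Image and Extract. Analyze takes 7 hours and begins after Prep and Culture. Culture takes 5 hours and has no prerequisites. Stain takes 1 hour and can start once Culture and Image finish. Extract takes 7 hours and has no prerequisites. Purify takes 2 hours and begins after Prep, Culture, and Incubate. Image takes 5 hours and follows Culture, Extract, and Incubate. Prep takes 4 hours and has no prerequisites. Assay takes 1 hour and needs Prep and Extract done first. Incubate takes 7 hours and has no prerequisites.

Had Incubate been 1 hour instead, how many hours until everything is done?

Critical path before the change: Incubate→Image→Quantify = 7+5+3 = 15 giving 15 hours.
Incubate is on the critical path; changing it to 1 makes that path 9 hours.
Now Extract→Image→Quantify = 7+5+3 = 15 is longest, so the finish becomes 15 hours.

15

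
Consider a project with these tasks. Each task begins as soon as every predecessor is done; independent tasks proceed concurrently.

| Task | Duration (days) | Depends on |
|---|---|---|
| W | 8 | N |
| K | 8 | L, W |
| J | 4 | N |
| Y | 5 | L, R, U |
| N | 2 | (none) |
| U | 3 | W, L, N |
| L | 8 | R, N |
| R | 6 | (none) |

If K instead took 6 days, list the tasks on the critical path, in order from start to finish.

R, L, U, Y

As given, the longest chain is R→L→K = 6+8+8 = 22, so the finish is 22 days.
Since K is critical, the -2 change carries straight to that chain (now 20 days).
The binding chain switches to R→L→U→Y = 6+8+3+5 = 22; finish 22 days.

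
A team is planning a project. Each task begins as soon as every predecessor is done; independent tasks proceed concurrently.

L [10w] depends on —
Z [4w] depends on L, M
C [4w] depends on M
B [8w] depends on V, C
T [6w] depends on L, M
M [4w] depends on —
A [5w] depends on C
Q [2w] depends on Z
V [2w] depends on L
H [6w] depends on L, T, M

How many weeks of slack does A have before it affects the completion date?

Critical path: L→T→H = 10+6+6 = 22, so the finish is 22 weeks.
The longest chain containing A totals 13 weeks.
Slack of A = 17 − 8 = 9 weeks.

9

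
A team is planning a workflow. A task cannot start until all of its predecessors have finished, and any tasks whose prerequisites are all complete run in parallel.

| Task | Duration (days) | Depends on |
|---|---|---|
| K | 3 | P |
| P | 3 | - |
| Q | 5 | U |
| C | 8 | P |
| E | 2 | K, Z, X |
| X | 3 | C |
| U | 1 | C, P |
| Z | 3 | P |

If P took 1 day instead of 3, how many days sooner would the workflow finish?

As given, the longest chain is P→C→U→Q = 3+8+1+5 = 17, so the finish is 17 days.
Since P is critical, the -2 change carries straight to that chain (now 15 days).
No other chain overtakes it, so the finish is 15 days.
Change in finish: 15 − 17 = -2 days.

2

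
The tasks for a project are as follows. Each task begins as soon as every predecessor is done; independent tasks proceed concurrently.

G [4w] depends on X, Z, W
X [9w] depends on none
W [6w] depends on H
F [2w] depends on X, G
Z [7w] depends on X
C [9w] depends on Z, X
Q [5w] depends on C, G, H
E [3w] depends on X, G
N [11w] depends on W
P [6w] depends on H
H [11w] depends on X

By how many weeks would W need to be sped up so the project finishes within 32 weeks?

5

Current finish: 37 weeks; target: 32.
W is on every critical path, so each week cut from W cuts the finish by one (this holds down to a finish of 32).
Need 37 − 32 = 5 weeks off W → W becomes 1 week, finish becomes 32.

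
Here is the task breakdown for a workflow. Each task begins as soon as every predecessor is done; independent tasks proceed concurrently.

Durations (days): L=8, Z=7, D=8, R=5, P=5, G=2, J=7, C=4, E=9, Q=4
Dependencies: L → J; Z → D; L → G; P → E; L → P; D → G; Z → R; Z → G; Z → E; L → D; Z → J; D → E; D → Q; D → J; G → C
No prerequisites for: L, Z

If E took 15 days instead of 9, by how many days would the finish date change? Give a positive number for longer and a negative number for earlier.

6

As given, the longest chain is L→D→E = 8+8+9 = 25, so the finish is 25 days.
Since E is critical, the +6 change carries straight to that chain (now 31 days).
No other chain overtakes it, so the finish is 31 days.
Change in finish: 31 − 25 = +6 days.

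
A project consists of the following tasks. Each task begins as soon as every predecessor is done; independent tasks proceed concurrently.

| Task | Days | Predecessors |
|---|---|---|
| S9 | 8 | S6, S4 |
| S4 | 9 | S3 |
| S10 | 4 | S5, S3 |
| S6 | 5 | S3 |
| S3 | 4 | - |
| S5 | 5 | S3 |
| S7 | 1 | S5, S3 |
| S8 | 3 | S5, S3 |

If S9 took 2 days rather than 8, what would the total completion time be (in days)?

Critical path before the change: S3→S4→S9 = 4+9+8 = 21 giving 21 days.
Since S9 is critical, the -6 change carries straight to that chain (now 15 days).
That remains the longest chain; total 15 days.

15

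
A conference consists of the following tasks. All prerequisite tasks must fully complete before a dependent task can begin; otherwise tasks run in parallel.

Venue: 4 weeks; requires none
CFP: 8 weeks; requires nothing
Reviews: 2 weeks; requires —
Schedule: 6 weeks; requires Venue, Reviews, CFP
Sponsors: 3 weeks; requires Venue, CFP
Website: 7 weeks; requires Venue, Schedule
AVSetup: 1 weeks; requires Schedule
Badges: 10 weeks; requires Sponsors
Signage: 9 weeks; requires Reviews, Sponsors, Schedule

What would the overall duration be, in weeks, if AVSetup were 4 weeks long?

23

Baseline: CFP→Schedule→Signage = 8+6+9 = 23 → 23 weeks.
AVSetup has 8 weeks of float (longest path through it is 15).
No other chain overtakes it, so the finish is 23 weeks.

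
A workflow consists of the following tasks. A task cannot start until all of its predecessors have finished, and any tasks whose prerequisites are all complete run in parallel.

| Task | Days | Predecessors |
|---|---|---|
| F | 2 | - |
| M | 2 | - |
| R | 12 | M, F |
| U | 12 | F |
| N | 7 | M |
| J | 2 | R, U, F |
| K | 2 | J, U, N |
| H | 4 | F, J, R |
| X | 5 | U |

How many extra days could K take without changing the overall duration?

The longest chain is F→R→J→H = 2+12+2+4 = 20; overall finish 20 days.
K finishes as early as 18 and must finish by 20.
So K can slip 20 − 18 = 2 days.

2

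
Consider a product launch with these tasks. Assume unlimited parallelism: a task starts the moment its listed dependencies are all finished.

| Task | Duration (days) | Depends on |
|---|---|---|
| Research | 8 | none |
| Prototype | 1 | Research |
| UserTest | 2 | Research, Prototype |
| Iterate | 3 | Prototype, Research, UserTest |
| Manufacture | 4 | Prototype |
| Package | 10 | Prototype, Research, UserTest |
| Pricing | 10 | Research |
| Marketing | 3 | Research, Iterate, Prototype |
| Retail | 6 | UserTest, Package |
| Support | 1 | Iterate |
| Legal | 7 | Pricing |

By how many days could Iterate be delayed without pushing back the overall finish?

10

Research→Prototype→UserTest→Package→Retail = 8+1+2+10+6 = 27 sets the makespan at 27 days.
Longest path through Iterate: 17 days (earliest finish 14, latest finish 24).
Float = 27 − 17 = 10.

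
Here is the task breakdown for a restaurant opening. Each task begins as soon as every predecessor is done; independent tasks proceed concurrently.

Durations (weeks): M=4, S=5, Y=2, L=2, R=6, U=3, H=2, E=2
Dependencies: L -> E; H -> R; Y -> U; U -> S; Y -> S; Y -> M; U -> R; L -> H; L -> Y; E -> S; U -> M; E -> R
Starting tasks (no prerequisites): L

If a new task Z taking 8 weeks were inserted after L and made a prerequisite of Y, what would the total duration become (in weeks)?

21

Originally the restaurant opening takes 13 weeks.
With Z inserted, Y now waits for max(L, Z).
New critical path: L→Z→Y→U→R = 2+8+2+3+6 = 21 ⇒ 21 weeks.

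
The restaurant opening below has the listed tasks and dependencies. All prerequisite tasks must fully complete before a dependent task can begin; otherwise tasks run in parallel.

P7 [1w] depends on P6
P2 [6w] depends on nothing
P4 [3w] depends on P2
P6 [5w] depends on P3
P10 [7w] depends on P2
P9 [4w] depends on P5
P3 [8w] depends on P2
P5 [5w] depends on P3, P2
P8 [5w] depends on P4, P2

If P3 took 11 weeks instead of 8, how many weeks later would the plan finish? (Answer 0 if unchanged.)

3

Baseline: P2→P3→P5→P9 = 6+8+5+4 = 23 → 23 weeks.
Since P3 is critical, the +3 change carries straight to that chain (now 26 weeks).
No other chain overtakes it, so the finish is 26 weeks.
Change in finish: 26 − 23 = +3 weeks.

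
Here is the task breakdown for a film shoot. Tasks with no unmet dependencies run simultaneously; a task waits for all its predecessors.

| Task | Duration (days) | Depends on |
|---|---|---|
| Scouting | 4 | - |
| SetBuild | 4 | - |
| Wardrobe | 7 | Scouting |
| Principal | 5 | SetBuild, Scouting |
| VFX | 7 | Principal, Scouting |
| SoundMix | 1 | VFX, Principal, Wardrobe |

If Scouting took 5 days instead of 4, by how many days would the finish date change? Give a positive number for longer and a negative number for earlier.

Actual critical path: Scouting→Principal→VFX→SoundMix = 4+5+7+1 = 17 ⇒ 17 days.
Scouting is on the critical path; changing it to 5 makes that path 18 days.
The critical path is still Scouting→Principal→VFX→SoundMix; finish is now 18 days.
Change in finish: 18 − 17 = +1 days.

1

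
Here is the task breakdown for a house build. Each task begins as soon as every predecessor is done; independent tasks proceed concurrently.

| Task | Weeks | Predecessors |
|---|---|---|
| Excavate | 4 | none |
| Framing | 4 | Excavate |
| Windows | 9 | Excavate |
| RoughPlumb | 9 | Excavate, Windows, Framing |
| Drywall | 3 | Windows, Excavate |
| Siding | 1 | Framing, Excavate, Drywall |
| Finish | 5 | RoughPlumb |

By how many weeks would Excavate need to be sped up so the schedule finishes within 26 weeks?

1

Current finish: 27 weeks; target: 26.
Excavate is on every critical path, so each week cut from Excavate cuts the finish by one (this holds down to a finish of 24).
Need 27 − 26 = 1 week off Excavate → Excavate becomes 3 weeks, finish becomes 26.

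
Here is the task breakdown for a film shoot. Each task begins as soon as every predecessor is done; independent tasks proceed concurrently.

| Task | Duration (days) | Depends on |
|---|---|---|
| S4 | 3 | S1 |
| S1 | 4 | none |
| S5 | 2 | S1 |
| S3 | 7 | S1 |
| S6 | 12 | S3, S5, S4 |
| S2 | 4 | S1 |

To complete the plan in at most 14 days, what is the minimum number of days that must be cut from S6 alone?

Current finish: 23 days; target: 14.
S6 is on every critical path, so each day cut from S6 cuts the finish by one (this holds down to a finish of 12).
Need 23 − 14 = 9 days off S6 → S6 becomes 3 days, finish becomes 14.

9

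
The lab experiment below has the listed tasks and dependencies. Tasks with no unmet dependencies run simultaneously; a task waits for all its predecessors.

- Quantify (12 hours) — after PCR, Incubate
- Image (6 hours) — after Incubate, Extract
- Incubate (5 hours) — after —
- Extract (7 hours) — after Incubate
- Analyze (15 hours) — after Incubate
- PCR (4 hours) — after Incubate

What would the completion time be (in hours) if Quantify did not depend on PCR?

With the dependency in place, Incubate→PCR→Quantify = 5+4+12 = 21 sets the finish at 21 hours.
Without PCR→Quantify, Quantify's earliest start moves from 9 to 5.
After: Incubate→Analyze = 5+15 = 20 → 20 hours.

20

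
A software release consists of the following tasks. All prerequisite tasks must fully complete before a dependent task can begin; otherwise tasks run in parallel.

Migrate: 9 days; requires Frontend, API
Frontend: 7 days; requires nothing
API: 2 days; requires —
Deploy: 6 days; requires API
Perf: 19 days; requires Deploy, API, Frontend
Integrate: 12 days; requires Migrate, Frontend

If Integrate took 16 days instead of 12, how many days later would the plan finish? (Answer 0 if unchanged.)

4

Critical path before the change: Frontend→Migrate→Integrate = 7+9+12 = 28 giving 28 days.
Since Integrate is critical, the +4 change carries straight to that chain (now 32 days).
No other chain overtakes it, so the finish is 32 days.
Change in finish: 32 − 28 = +4 days.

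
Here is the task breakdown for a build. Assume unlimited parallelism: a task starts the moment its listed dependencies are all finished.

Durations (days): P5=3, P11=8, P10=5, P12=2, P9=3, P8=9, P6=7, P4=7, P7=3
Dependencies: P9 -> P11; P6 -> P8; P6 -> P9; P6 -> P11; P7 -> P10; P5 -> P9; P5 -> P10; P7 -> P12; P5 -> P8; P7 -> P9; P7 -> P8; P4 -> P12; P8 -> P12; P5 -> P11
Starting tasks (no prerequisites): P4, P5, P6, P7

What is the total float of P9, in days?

P6→P8→P12 = 7+9+2 = 18 sets the makespan at 18 days.
The longest chain containing P9 totals 18 days.
Slack of P9 = 7 − 7 = 0 days.

0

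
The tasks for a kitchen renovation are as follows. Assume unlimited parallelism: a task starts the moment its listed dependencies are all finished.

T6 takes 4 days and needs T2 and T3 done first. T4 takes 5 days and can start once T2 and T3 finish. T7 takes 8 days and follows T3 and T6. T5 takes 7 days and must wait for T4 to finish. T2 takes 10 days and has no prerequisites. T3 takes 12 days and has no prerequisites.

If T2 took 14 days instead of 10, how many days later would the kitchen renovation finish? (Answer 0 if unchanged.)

The binding path is T3→T4→T5 = 12+5+7 = 24; finish at 24 days.
T2 has 2 days of float (longest path through it is 22).
The binding chain switches to T2→T4→T5 = 14+5+7 = 26; finish 26 days.
Change in finish: 26 − 24 = +2 days.

2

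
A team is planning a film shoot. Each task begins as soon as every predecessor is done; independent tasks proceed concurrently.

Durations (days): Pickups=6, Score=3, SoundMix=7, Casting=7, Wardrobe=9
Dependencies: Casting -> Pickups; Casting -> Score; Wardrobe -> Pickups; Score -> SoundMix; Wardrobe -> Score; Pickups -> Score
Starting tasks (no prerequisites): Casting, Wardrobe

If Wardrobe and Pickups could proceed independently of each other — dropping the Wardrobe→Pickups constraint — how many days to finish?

23

With the dependency in place, Wardrobe→Pickups→Score→SoundMix = 9+6+3+7 = 25 sets the finish at 25 days.
Without Wardrobe→Pickups, Pickups's earliest start moves from 9 to 7.
The longest chain is now Casting→Pickups→Score→SoundMix = 7+6+3+7 = 23, so the job takes 23 days.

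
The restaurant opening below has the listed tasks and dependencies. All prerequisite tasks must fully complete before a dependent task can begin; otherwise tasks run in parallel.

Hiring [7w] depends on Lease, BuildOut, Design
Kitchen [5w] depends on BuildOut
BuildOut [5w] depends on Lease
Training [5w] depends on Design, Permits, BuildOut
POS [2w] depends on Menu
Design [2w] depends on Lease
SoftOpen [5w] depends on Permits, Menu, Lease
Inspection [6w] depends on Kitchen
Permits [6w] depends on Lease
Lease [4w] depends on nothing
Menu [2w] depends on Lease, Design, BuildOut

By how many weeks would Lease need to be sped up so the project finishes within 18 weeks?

Current finish: 20 weeks; target: 18.
Lease is on every critical path, so each week cut from Lease cuts the finish by one (this holds down to a finish of 17).
Need 20 − 18 = 2 weeks off Lease → Lease becomes 2 weeks, finish becomes 18.

2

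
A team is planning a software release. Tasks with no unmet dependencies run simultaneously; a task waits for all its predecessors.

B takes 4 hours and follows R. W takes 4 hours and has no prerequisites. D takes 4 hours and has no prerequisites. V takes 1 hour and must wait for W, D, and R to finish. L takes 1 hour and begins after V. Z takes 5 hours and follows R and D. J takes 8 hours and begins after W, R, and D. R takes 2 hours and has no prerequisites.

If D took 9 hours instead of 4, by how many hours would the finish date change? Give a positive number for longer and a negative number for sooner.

5

Baseline: D→J = 4+8 = 12 → 12 hours.
D is on the critical path; changing it to 9 makes that path 17 hours.
The critical path is still D→J; finish is now 17 hours.
Change in finish: 17 − 12 = +5 hours.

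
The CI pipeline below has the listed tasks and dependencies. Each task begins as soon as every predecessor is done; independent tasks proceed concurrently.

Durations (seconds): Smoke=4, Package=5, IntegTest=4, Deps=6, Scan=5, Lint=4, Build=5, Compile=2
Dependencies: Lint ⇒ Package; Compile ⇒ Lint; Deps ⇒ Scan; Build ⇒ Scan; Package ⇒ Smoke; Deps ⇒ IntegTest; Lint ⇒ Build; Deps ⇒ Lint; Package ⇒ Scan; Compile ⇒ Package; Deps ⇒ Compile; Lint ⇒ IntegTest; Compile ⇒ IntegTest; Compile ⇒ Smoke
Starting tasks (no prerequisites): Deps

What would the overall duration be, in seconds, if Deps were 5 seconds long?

Actual critical path: Deps→Compile→Lint→Build→Scan = 6+2+4+5+5 = 22 ⇒ 22 seconds.
Deps is on the critical path; changing it to 5 makes that path 21 seconds.
No other chain overtakes it, so the finish is 21 seconds.

21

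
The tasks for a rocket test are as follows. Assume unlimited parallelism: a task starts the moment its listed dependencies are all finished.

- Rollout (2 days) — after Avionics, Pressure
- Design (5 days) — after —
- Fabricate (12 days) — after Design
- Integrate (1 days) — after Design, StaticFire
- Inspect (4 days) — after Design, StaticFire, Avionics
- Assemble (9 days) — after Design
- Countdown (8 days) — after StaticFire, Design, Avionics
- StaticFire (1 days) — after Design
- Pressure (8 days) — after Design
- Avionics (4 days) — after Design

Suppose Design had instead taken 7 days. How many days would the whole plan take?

The binding path is Design→Fabricate = 5+12 = 17; finish at 17 days.
Design lies on that path, so at 7 days the path becomes 19 days.
The critical path is still Design→Fabricate; finish is now 19 days.

19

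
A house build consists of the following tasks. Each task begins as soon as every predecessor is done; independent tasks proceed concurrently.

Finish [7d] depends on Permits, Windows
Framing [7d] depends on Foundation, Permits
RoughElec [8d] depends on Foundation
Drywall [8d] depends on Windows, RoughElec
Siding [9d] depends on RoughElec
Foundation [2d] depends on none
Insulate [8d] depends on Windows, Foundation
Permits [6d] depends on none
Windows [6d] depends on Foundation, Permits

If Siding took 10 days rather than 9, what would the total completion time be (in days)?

20

As given, the longest chain is Permits→Windows→Insulate = 6+6+8 = 20, so the finish is 20 days.
The longest path through Siding is only 19 days, so Siding has float 1.
No other chain overtakes it, so the finish is 20 days.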